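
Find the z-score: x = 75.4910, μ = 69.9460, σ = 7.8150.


z = (75.4910 - 69.9460)/7.8150
= 5.5450/7.8150
= 0.7095

z = 0.7095


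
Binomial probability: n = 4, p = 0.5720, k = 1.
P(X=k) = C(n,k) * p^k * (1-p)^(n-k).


C(4,1) = 4
p^1 = 0.572000
(1-p)^3 = 0.078403
P = 4 * 0.572000 * 0.078403 = 0.1794

P(X=1) = 0.1794


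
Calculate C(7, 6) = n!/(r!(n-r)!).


C(7,6) = 7!/(6! × 1!)
= 5040/(720 × 1)
= 7

C(7,6) = 7


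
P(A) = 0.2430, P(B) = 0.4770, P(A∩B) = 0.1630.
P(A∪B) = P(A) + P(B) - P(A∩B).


P(A∪B) = 0.2430 + 0.4770 - 0.1630
= 0.7200 - 0.1630
= 0.5570

P(A∪B) = 0.5570


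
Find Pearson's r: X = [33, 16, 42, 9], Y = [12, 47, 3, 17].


Mean X = 25.0000, Mean Y = 19.7500
SD X = 13.133926, SD Y = 16.513252
Cov = -137.000000
r = -137.000000/(13.133926*16.513252) = -0.6317

r = -0.6317


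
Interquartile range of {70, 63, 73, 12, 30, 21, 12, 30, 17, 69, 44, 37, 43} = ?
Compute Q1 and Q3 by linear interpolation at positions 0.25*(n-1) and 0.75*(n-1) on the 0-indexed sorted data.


Sorted: 12, 12, 17, 21, 30, 30, 37, 43, 44, 63, 69, 70, 73
Q1 (25th %ile) = 21.0000
Q3 (75th %ile) = 63.0000
IQR = 63.0000 - 21.0000 = 42.0000

IQR = 42.0000


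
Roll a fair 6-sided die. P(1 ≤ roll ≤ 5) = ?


Favorable outcomes (1 ≤ roll ≤ 5): 5
Total outcomes = 6
P = 5/6 = 0.8333

P = 0.8333


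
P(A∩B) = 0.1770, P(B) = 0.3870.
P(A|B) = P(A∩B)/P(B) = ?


P(A|B) = 0.1770/0.3870 = 0.4574

P(A|B) = 0.4574


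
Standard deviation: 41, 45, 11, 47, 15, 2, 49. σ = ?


Mean = 30.0000
Variance = 338.0000
SD = sqrt(338.0000) = 18.3848

SD = 18.3848


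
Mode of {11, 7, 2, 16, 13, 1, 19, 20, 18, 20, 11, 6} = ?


Frequencies: 1:1, 2:1, 6:1, 7:1, 11:2, 13:1, 16:1, 18:1, 19:1, 20:2
Max frequency = 2
Mode = 11, 20

Mode = 11, 20


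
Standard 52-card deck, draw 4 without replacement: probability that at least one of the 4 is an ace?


P(at least one) = 1 - P(none)
P(none) = (48/52) × (47/51) × (46/50) × (45/49) = 0.718737
P(at least one) = 1 - 0.718737 = 0.2813

P = 0.2813


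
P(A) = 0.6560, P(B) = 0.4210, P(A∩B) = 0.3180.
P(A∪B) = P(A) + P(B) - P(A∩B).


P(A∪B) = 0.6560 + 0.4210 - 0.3180
= 1.0770 - 0.3180
= 0.7590

P(A∪B) = 0.7590


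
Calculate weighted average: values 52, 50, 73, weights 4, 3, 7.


Numerator = 52*4 + 50*3 + 73*7 = 869
Denominator = 4 + 3 + 7 = 14
WM = 869/14 = 62.0714

WM = 62.0714


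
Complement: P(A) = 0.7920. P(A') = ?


P(not A) = 1 - 0.7920 = 0.2080

P(not A) = 0.2080


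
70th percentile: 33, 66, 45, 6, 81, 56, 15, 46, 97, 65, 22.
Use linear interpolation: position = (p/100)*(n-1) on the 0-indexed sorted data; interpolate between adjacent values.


Sorted: 6, 15, 22, 33, 45, 46, 56, 65, 66, 81, 97
n = 11
Index = 70/100 * 10 = 7.0000
Lower = data[7] = 65, Upper = data[8] = 66
P70 = 65 + 0*(1) = 65.0000

P70 = 65.0000


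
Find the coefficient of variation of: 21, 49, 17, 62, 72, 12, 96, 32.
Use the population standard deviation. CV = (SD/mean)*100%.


Mean = 45.1250
SD = 27.9573
CV = (27.9573/45.1250)*100 = 61.9552%

CV = 61.9552%


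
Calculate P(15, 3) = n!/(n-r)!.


P(15,3) = 15!/12!
= 1307674368000/479001600
= 2730

P(15,3) = 2730


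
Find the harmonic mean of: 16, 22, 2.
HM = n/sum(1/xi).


Sum of reciprocals = 1/16 + 1/22 + 1/2 = 0.607955
HM = 3/0.607955 = 4.9346

HM = 4.9346


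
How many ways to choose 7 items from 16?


C(16,7) = 16!/(7! × 9!)
= 20922789888000/(5040 × 362880)
= 11440

C(16,7) = 11440


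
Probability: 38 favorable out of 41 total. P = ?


P = 38/41 = 0.9268

P = 0.9268


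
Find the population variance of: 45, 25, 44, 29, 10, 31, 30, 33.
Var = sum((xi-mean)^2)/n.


Mean = 30.8750
Squared deviations: 199.5156, 34.5156, 172.2656, 3.5156, 435.7656, 0.0156, 0.7656, 4.5156
Sum = 850.8750
Variance = 850.8750/8 = 106.3594

Variance = 106.3594


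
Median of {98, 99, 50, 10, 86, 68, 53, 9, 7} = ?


Sorted: 7, 9, 10, 50, 53, 68, 86, 98, 99
n = 9 (odd)
Middle value = 53

Median = 53


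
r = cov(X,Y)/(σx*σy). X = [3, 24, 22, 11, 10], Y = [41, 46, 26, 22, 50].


Mean X = 14.0000, Mean Y = 37.0000
SD X = 7.874008, SD Y = 11.063453
Cov = -9.800000
r = -9.800000/(7.874008*11.063453) = -0.1125

r = -0.1125


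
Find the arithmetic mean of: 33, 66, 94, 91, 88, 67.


Sum = 33 + 66 + 94 + 91 + 88 + 67 = 439
n = 6
Mean = 439/6 = 73.1667

Mean = 73.1667


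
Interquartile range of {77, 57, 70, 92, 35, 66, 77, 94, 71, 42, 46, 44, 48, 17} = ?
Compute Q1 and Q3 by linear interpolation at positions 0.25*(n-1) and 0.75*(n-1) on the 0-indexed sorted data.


Sorted: 17, 35, 42, 44, 46, 48, 57, 66, 70, 71, 77, 77, 92, 94
Q1 (25th %ile) = 44.5000
Q3 (75th %ile) = 75.5000
IQR = 75.5000 - 44.5000 = 31.0000

IQR = 31.0000


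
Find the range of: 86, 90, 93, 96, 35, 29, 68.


Max = 96, Min = 29
Range = 96 - 29 = 67

Range = 67


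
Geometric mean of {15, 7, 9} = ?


Product = 15 × 7 × 9 = 945
GM = 945^(1/3) = 9.8132

GM = 9.8132


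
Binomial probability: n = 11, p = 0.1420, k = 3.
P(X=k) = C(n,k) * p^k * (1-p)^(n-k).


C(11,3) = 165
p^3 = 0.002863
(1-p)^8 = 0.293696
P = 165 * 0.002863 * 0.293696 = 0.1388

P(X=3) = 0.1388


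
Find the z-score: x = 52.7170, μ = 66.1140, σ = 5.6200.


z = (52.7170 - 66.1140)/5.6200
= -13.3970/5.6200
= -2.3838

z = -2.3838


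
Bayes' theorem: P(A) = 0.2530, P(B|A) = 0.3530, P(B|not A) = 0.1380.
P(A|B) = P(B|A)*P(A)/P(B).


P(B) = P(B|A)*P(A) + P(B|A')*P(A')
= 0.3530*0.2530 + 0.1380*0.7470
= 0.089309 + 0.103086 = 0.192395
P(A|B) = 0.089309/0.192395 = 0.4642

P(A|B) = 0.4642


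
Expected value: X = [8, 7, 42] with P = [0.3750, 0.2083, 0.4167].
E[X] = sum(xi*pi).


E[X] = 8*0.3750 + 7*0.2083 + 42*0.4167
= 3.0000 + 1.4581 + 17.5014
= 21.9595

E[X] = 21.9595


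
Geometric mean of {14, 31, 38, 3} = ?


Product = 14 × 31 × 38 × 3 = 49476
GM = 49476^(1/4) = 14.9142

GM = 14.9142


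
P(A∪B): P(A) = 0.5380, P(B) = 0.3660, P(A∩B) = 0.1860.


P(A∪B) = 0.5380 + 0.3660 - 0.1860
= 0.9040 - 0.1860
= 0.7180

P(A∪B) = 0.7180


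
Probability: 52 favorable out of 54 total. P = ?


P = 52/54 = 0.9630

P = 0.9630


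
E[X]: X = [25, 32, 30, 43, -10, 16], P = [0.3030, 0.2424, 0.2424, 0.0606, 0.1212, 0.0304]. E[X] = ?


E[X] = 25*0.3030 + 32*0.2424 + 30*0.2424 + 43*0.0606 - 10*0.1212 + 16*0.0304
= 7.5750 + 7.7568 + 7.2720 + 2.6058 - 1.2120 + 0.4864
= 24.4840

E[X] = 24.4840


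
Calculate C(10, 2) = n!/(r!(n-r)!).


C(10,2) = 10!/(2! × 8!)
= 3628800/(2 × 40320)
= 45

C(10,2) = 45


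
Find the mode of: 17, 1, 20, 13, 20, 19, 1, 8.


Frequencies: 1:2, 8:1, 13:1, 17:1, 19:1, 20:2
Max frequency = 2
Mode = 1, 20

Mode = 1, 20


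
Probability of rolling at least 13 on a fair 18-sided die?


Favorable outcomes (roll ≥ 13): 6
Total outcomes = 18
P = 6/18 = 0.3333

P = 0.3333


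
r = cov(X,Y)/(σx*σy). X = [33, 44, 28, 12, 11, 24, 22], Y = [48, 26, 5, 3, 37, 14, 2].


Mean X = 24.8571, Mean Y = 19.2857
SD X = 10.749466, SD Y = 16.815930
Cov = 47.897959
r = 47.897959/(10.749466*16.815930) = 0.2650

r = 0.2650


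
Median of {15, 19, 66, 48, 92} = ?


Sorted: 15, 19, 48, 66, 92
n = 5 (odd)
Middle value = 48

Median = 48


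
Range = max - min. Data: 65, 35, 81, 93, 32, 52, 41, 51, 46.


Max = 93, Min = 32
Range = 93 - 32 = 61

Range = 61


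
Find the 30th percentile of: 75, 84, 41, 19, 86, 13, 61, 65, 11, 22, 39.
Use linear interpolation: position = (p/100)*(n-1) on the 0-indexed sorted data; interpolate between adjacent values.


Sorted: 11, 13, 19, 22, 39, 41, 61, 65, 75, 84, 86
n = 11
Index = 30/100 * 10 = 3.0000
Lower = data[3] = 22, Upper = data[4] = 39
P30 = 22 + 0*(17) = 22.0000

P30 = 22.0000


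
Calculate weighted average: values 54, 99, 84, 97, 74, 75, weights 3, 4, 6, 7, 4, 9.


Numerator = 54*3 + 99*4 + 84*6 + 97*7 + 74*4 + 75*9 = 2712
Denominator = 3 + 4 + 6 + 7 + 4 + 9 = 33
WM = 2712/33 = 82.1818

WM = 82.1818


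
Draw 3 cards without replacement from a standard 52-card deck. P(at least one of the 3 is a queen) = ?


P(at least one) = 1 - P(none)
P(none) = (48/52) × (47/51) × (46/50) = 0.782624
P(at least one) = 1 - 0.782624 = 0.2174

P = 0.2174


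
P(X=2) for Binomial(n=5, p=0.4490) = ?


C(5,2) = 10
p^2 = 0.201601
(1-p)^3 = 0.167284
P = 10 * 0.201601 * 0.167284 = 0.3372

P(X=2) = 0.3372


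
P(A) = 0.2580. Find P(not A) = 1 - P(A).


P(not A) = 1 - 0.2580 = 0.7420

P(not A) = 0.7420


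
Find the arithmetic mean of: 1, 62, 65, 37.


Sum = 1 + 62 + 65 + 37 = 165
n = 4
Mean = 165/4 = 41.2500

Mean = 41.2500


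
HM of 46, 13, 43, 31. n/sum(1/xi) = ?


Sum of reciprocals = 1/46 + 1/13 + 1/43 + 1/31 = 0.154176
HM = 4/0.154176 = 25.9444

HM = 25.9444


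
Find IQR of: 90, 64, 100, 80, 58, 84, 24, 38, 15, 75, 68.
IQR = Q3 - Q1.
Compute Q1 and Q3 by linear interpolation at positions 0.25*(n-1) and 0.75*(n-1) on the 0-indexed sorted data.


Sorted: 15, 24, 38, 58, 64, 68, 75, 80, 84, 90, 100
Q1 (25th %ile) = 48.0000
Q3 (75th %ile) = 82.0000
IQR = 82.0000 - 48.0000 = 34.0000

IQR = 34.0000


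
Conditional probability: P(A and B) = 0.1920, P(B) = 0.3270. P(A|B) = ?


P(A|B) = 0.1920/0.3270 = 0.5872

P(A|B) = 0.5872


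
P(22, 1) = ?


P(22,1) = 22!/21!
= 1124000727777607680000/51090942171709440000
= 22

P(22,1) = 22


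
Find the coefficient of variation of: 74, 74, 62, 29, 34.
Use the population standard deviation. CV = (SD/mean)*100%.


Mean = 54.6000
SD = 19.4278
CV = (19.4278/54.6000)*100 = 35.5821%

CV = 35.5821%


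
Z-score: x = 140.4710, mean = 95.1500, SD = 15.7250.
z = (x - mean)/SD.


z = (140.4710 - 95.1500)/15.7250
= 45.3210/15.7250
= 2.8821

z = 2.8821


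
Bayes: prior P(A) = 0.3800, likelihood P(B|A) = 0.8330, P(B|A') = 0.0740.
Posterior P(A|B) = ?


P(B) = P(B|A)*P(A) + P(B|A')*P(A')
= 0.8330*0.3800 + 0.0740*0.6200
= 0.316540 + 0.045880 = 0.362420
P(A|B) = 0.316540/0.362420 = 0.8734

P(A|B) = 0.8734


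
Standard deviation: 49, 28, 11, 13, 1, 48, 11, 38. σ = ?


Mean = 24.8750
Variance = 299.3594
SD = sqrt(299.3594) = 17.3020

SD = 17.3020


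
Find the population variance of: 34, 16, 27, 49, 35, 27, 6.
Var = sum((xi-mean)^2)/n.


Mean = 27.7143
Squared deviations: 39.5102, 137.2245, 0.5102, 453.0816, 53.0816, 0.5102, 471.5102
Sum = 1155.4286
Variance = 1155.4286/7 = 165.0612

Variance = 165.0612


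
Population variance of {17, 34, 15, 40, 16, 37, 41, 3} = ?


Mean = 25.3750
Squared deviations: 70.1406, 74.3906, 107.6406, 213.8906, 87.8906, 135.1406, 244.1406, 500.6406
Sum = 1433.8750
Variance = 1433.8750/8 = 179.2344

Variance = 179.2344


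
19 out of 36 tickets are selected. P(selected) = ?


P = 19/36 = 0.5278

P = 0.5278


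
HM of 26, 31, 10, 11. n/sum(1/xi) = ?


Sum of reciprocals = 1/26 + 1/31 + 1/10 + 1/11 = 0.261629
HM = 4/0.261629 = 15.2888

HM = 15.2888


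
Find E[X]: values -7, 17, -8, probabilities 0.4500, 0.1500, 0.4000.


E[X] = -7*0.4500 + 17*0.1500 - 8*0.4000
= -3.1500 + 2.5500 - 3.2000
= -3.8000

E[X] = -3.8000


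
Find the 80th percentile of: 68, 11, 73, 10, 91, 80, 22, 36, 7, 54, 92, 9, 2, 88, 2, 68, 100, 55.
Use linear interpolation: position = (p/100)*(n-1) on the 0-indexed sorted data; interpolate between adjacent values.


Sorted: 2, 2, 7, 9, 10, 11, 22, 36, 54, 55, 68, 68, 73, 80, 88, 91, 92, 100
n = 18
Index = 80/100 * 17 = 13.6000
Lower = data[13] = 80, Upper = data[14] = 88
P80 = 80 + 0.6000*(8) = 84.8000

P80 = 84.8000


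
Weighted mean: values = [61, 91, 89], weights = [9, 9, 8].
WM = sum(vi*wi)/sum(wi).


Numerator = 61*9 + 91*9 + 89*8 = 2080
Denominator = 9 + 9 + 8 = 26
WM = 2080/26 = 80.0000

WM = 80.0000


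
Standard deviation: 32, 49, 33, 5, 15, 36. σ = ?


Mean = 28.3333
Variance = 207.2222
SD = sqrt(207.2222) = 14.3952

SD = 14.3952


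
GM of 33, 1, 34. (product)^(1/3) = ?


Product = 33 × 1 × 34 = 1122
GM = 1122^(1/3) = 10.3912

GM = 10.3912


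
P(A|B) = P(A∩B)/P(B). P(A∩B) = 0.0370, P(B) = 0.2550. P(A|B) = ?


P(A|B) = 0.0370/0.2550 = 0.1451

P(A|B) = 0.1451


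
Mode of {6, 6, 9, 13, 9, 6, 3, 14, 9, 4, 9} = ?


Frequencies: 3:1, 4:1, 6:3, 9:4, 13:1, 14:1
Max frequency = 4
Mode = 9

Mode = 9


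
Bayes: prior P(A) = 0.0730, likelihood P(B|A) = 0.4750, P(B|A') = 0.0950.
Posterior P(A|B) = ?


P(B) = P(B|A)*P(A) + P(B|A')*P(A')
= 0.4750*0.0730 + 0.0950*0.9270
= 0.034675 + 0.088065 = 0.122740
P(A|B) = 0.034675/0.122740 = 0.2825

P(A|B) = 0.2825


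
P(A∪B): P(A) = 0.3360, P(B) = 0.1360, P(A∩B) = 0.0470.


P(A∪B) = 0.3360 + 0.1360 - 0.0470
= 0.4720 - 0.0470
= 0.4250

P(A∪B) = 0.4250


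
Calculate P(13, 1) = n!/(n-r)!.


P(13,1) = 13!/12!
= 6227020800/479001600
= 13

P(13,1) = 13


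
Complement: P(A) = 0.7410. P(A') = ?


P(not A) = 1 - 0.7410 = 0.2590

P(not A) = 0.2590


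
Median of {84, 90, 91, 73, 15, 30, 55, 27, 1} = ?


Sorted: 1, 15, 27, 30, 55, 73, 84, 90, 91
n = 9 (odd)
Middle value = 55

Median = 55


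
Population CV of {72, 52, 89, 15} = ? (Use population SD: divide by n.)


Mean = 57.0000
SD = 27.5590
CV = (27.5590/57.0000)*100 = 48.3492%

CV = 48.3492%


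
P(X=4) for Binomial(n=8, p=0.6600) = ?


C(8,4) = 70
p^4 = 0.189747
(1-p)^4 = 0.013363
P = 70 * 0.189747 * 0.013363 = 0.1775

P(X=4) = 0.1775


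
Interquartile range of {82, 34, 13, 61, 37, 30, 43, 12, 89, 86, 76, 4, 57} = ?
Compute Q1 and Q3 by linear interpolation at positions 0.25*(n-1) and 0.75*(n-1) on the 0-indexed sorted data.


Sorted: 4, 12, 13, 30, 34, 37, 43, 57, 61, 76, 82, 86, 89
Q1 (25th %ile) = 30.0000
Q3 (75th %ile) = 76.0000
IQR = 76.0000 - 30.0000 = 46.0000

IQR = 46.0000


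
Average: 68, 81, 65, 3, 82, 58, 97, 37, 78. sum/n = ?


Sum = 68 + 81 + 65 + 3 + 82 + 58 + 97 + 37 + 78 = 569
n = 9
Mean = 569/9 = 63.2222

Mean = 63.2222


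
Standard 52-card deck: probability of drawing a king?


4 kings in 52 cards
P = 4/52 = 0.0769

P = 0.0769


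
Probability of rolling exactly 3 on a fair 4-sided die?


Favorable outcomes (roll = 3): 1
Total outcomes = 4
P = 1/4 = 0.2500

P = 0.2500


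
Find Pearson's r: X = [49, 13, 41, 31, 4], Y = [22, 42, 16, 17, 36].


Mean X = 27.6000, Mean Y = 26.6000
SD X = 16.847552, SD Y = 10.499524
Cov = -143.960000
r = -143.960000/(16.847552*10.499524) = -0.8138

r = -0.8138


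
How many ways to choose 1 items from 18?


C(18,1) = 18!/(1! × 17!)
= 6402373705728000/(1 × 355687428096000)
= 18

C(18,1) = 18


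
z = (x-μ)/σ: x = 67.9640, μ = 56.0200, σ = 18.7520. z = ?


z = (67.9640 - 56.0200)/18.7520
= 11.9440/18.7520
= 0.6369

z = 0.6369


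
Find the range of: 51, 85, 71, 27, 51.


Max = 85, Min = 27
Range = 85 - 27 = 58

Range = 58


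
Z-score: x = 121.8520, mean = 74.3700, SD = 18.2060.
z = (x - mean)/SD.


z = (121.8520 - 74.3700)/18.2060
= 47.4820/18.2060
= 2.6080

z = 2.6080


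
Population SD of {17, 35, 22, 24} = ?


Mean = 24.5000
Variance = 43.2500
SD = sqrt(43.2500) = 6.5765

SD = 6.5765


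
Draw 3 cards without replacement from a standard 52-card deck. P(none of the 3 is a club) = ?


P(no clubs) = (39/52) × (38/51) × (37/50)
= 0.4135

P = 0.4135


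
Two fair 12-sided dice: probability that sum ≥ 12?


Total outcomes = 12×12 = 144
Favorable (sum ≥ 12): 89
P = 89/144 = 0.6181

P = 0.6181


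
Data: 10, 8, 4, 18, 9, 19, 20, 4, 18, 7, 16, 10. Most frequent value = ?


Frequencies: 4:2, 7:1, 8:1, 9:1, 10:2, 16:1, 18:2, 19:1, 20:1
Max frequency = 2
Mode = 4, 10, 18

Mode = 4, 10, 18


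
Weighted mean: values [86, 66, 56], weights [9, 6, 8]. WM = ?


Numerator = 86*9 + 66*6 + 56*8 = 1618
Denominator = 9 + 6 + 8 = 23
WM = 1618/23 = 70.3478

WM = 70.3478


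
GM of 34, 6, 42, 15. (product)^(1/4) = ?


Product = 34 × 6 × 42 × 15 = 128520
GM = 128520^(1/4) = 18.9340

GM = 18.9340


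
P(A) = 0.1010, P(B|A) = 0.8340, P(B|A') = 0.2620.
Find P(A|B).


P(B) = P(B|A)*P(A) + P(B|A')*P(A')
= 0.8340*0.1010 + 0.2620*0.8990
= 0.084234 + 0.235538 = 0.319772
P(A|B) = 0.084234/0.319772 = 0.2634

P(A|B) = 0.2634


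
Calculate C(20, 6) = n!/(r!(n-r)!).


C(20,6) = 20!/(6! × 14!)
= 2432902008176640000/(720 × 87178291200)
= 38760

C(20,6) = 38760


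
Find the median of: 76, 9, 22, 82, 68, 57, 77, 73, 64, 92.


Sorted: 9, 22, 57, 64, 68, 73, 76, 77, 82, 92
n = 10 (even)
Middle values: 68 and 73
Median = (68+73)/2 = 70.5000

Median = 70.5000


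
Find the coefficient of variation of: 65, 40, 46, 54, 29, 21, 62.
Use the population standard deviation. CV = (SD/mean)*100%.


Mean = 45.2857
SD = 15.2476
CV = (15.2476/45.2857)*100 = 33.6698%

CV = 33.6698%


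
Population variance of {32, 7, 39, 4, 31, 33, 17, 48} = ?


Mean = 26.3750
Squared deviations: 31.6406, 375.3906, 159.3906, 500.6406, 21.3906, 43.8906, 87.8906, 467.6406
Sum = 1687.8750
Variance = 1687.8750/8 = 210.9844

Variance = 210.9844


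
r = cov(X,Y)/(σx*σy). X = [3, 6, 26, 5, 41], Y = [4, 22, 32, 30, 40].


Mean X = 16.2000, Mean Y = 25.6000
SD X = 14.931845, SD Y = 12.224565
Cov = 138.480000
r = 138.480000/(14.931845*12.224565) = 0.7586

r = 0.7586


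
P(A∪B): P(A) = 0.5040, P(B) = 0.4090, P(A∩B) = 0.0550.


P(A∪B) = 0.5040 + 0.4090 - 0.0550
= 0.9130 - 0.0550
= 0.8580

P(A∪B) = 0.8580


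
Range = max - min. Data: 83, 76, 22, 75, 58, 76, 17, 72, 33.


Max = 83, Min = 17
Range = 83 - 17 = 66

Range = 66


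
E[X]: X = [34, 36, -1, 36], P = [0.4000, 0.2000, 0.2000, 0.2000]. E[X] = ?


E[X] = 34*0.4000 + 36*0.2000 - 1*0.2000 + 36*0.2000
= 13.6000 + 7.2000 - 0.2000 + 7.2000
= 27.8000

E[X] = 27.8000


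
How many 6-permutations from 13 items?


P(13,6) = 13!/7!
= 6227020800/5040
= 1235520

P(13,6) = 1235520


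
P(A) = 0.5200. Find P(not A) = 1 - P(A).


P(not A) = 1 - 0.5200 = 0.4800

P(not A) = 0.4800


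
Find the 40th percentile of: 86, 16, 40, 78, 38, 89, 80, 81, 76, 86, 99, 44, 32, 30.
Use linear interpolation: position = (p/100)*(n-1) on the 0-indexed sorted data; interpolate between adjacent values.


Sorted: 16, 30, 32, 38, 40, 44, 76, 78, 80, 81, 86, 86, 89, 99
n = 14
Index = 40/100 * 13 = 5.2000
Lower = data[5] = 44, Upper = data[6] = 76
P40 = 44 + 0.2000*(32) = 50.4000

P40 = 50.4000


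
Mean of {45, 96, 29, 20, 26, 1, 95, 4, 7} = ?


Sum = 45 + 96 + 29 + 20 + 26 + 1 + 95 + 4 + 7 = 323
n = 9
Mean = 323/9 = 35.8889

Mean = 35.8889


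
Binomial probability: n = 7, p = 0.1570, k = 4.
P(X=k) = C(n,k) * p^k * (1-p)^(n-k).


C(7,4) = 35
p^4 = 0.000608
(1-p)^3 = 0.599077
P = 35 * 0.000608 * 0.599077 = 0.0127

P(X=4) = 0.0127


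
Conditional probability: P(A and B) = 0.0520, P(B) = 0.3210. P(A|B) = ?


P(A|B) = 0.0520/0.3210 = 0.1620

P(A|B) = 0.1620


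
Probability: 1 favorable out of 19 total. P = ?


P = 1/19 = 0.0526

P = 0.0526


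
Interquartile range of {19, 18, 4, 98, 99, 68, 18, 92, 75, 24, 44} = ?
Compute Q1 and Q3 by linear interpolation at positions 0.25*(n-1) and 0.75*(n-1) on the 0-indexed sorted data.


Sorted: 4, 18, 18, 19, 24, 44, 68, 75, 92, 98, 99
Q1 (25th %ile) = 18.5000
Q3 (75th %ile) = 83.5000
IQR = 83.5000 - 18.5000 = 65.0000

IQR = 65.0000


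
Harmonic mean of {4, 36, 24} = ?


Sum of reciprocals = 1/4 + 1/36 + 1/24 = 0.319444
HM = 3/0.319444 = 9.3913

HM = 9.3913


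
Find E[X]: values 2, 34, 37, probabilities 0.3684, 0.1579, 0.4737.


E[X] = 2*0.3684 + 34*0.1579 + 37*0.4737
= 0.7368 + 5.3686 + 17.5269
= 23.6323

E[X] = 23.6323


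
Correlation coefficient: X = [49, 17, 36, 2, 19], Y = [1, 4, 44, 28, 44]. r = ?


Mean X = 24.6000, Mean Y = 24.2000
SD X = 16.280049, SD Y = 18.680471
Cov = -76.720000
r = -76.720000/(16.280049*18.680471) = -0.2523

r = -0.2523


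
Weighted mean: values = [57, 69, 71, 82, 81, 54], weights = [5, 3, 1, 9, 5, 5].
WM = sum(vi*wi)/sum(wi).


Numerator = 57*5 + 69*3 + 71*1 + 82*9 + 81*5 + 54*5 = 1976
Denominator = 5 + 3 + 1 + 9 + 5 + 5 = 28
WM = 1976/28 = 70.5714

WM = 70.5714


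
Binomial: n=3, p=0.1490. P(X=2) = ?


C(3,2) = 3
p^2 = 0.022201
(1-p)^1 = 0.851000
P = 3 * 0.022201 * 0.851000 = 0.0567

P(X=2) = 0.0567


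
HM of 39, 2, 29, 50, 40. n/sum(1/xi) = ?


Sum of reciprocals = 1/39 + 1/2 + 1/29 + 1/50 + 1/40 = 0.605124
HM = 5/0.605124 = 8.2628

HM = 8.2628


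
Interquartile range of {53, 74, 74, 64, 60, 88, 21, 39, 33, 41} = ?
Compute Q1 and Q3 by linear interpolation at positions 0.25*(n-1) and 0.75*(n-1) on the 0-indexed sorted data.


Sorted: 21, 33, 39, 41, 53, 60, 64, 74, 74, 88
Q1 (25th %ile) = 39.5000
Q3 (75th %ile) = 71.5000
IQR = 71.5000 - 39.5000 = 32.0000

IQR = 32.0000


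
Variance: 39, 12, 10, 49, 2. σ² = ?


Mean = 22.4000
Squared deviations: 275.5600, 108.1600, 153.7600, 707.5600, 416.1600
Sum = 1661.2000
Variance = 1661.2000/5 = 332.2400

Variance = 332.2400


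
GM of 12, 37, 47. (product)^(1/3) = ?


Product = 12 × 37 × 47 = 20868
GM = 20868^(1/3) = 27.5313

GM = 27.5313


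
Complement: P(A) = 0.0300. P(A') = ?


P(not A) = 1 - 0.0300 = 0.9700

P(not A) = 0.9700


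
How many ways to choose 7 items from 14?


C(14,7) = 14!/(7! × 7!)
= 87178291200/(5040 × 5040)
= 3432

C(14,7) = 3432


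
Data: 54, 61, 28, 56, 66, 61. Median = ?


Sorted: 28, 54, 56, 61, 61, 66
n = 6 (even)
Middle values: 56 and 61
Median = (56+61)/2 = 58.5000

Median = 58.5000


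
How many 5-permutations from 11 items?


P(11,5) = 11!/6!
= 39916800/720
= 55440

P(11,5) = 55440


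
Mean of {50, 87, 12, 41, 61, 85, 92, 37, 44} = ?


Sum = 50 + 87 + 12 + 41 + 61 + 85 + 92 + 37 + 44 = 509
n = 9
Mean = 509/9 = 56.5556

Mean = 56.5556


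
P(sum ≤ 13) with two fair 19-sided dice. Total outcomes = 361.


Total outcomes = 19×19 = 361
Favorable (sum ≤ 13): 78
P = 78/361 = 0.2161

P = 0.2161


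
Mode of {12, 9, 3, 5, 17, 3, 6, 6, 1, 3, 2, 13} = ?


Frequencies: 1:1, 2:1, 3:3, 5:1, 6:2, 9:1, 12:1, 13:1, 17:1
Max frequency = 3
Mode = 3

Mode = 3


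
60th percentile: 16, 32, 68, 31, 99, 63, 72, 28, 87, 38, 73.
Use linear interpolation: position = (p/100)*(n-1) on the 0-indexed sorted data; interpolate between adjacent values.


Sorted: 16, 28, 31, 32, 38, 63, 68, 72, 73, 87, 99
n = 11
Index = 60/100 * 10 = 6.0000
Lower = data[6] = 68, Upper = data[7] = 72
P60 = 68 + 0*(4) = 68.0000

P60 = 68.0000


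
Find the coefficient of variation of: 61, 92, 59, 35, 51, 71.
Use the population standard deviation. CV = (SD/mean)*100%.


Mean = 61.5000
SD = 17.5095
CV = (17.5095/61.5000)*100 = 28.4708%

CV = 28.4708%


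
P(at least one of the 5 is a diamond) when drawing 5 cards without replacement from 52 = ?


P(at least one) = 1 - P(none)
P(none) = (39/52) × (38/51) × (37/50) × (36/49) × (35/48) = 0.221534
P(at least one) = 1 - 0.221534 = 0.7785

P = 0.7785


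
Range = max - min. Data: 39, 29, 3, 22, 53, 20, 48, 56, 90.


Max = 90, Min = 3
Range = 90 - 3 = 87

Range = 87


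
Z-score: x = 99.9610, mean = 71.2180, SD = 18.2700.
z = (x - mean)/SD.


z = (99.9610 - 71.2180)/18.2700
= 28.7430/18.2700
= 1.5732

z = 1.5732


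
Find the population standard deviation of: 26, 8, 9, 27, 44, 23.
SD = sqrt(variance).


Mean = 22.8333
Variance = 147.8056
SD = sqrt(147.8056) = 12.1575

SD = 12.1575


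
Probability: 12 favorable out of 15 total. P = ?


P = 12/15 = 0.8000

P = 0.8000


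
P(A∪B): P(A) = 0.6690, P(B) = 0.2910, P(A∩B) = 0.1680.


P(A∪B) = 0.6690 + 0.2910 - 0.1680
= 0.9600 - 0.1680
= 0.7920

P(A∪B) = 0.7920


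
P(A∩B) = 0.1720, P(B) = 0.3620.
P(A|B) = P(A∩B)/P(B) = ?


P(A|B) = 0.1720/0.3620 = 0.4751

P(A|B) = 0.4751


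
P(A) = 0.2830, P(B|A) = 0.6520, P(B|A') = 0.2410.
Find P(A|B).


P(B) = P(B|A)*P(A) + P(B|A')*P(A')
= 0.6520*0.2830 + 0.2410*0.7170
= 0.184516 + 0.172797 = 0.357313
P(A|B) = 0.184516/0.357313 = 0.5164

P(A|B) = 0.5164


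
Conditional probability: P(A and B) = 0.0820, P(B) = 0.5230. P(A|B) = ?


P(A|B) = 0.0820/0.5230 = 0.1568

P(A|B) = 0.1568


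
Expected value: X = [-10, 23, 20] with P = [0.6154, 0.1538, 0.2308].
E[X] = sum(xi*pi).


E[X] = -10*0.6154 + 23*0.1538 + 20*0.2308
= -6.1540 + 3.5374 + 4.6160
= 1.9994

E[X] = 1.9994


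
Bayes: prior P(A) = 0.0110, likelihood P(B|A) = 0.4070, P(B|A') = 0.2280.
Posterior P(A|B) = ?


P(B) = P(B|A)*P(A) + P(B|A')*P(A')
= 0.4070*0.0110 + 0.2280*0.9890
= 0.004477 + 0.225492 = 0.229969
P(A|B) = 0.004477/0.229969 = 0.0195

P(A|B) = 0.0195


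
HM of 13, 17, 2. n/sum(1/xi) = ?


Sum of reciprocals = 1/13 + 1/17 + 1/2 = 0.635747
HM = 3/0.635747 = 4.7189

HM = 4.7189


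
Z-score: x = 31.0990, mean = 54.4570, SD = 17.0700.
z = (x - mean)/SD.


z = (31.0990 - 54.4570)/17.0700
= -23.3580/17.0700
= -1.3684

z = -1.3684


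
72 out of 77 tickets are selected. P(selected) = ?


P = 72/77 = 0.9351

P = 0.9351


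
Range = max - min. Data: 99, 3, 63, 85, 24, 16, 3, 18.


Max = 99, Min = 3
Range = 99 - 3 = 96

Range = 96


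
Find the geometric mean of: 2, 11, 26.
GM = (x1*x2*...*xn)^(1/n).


Product = 2 × 11 × 26 = 572
GM = 572^(1/3) = 8.3010

GM = 8.3010


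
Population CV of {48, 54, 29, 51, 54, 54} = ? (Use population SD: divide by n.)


Mean = 48.3333
SD = 8.9194
CV = (8.9194/48.3333)*100 = 18.4539%

CV = 18.4539%


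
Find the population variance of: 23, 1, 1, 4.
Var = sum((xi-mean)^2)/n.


Mean = 7.2500
Squared deviations: 248.0625, 39.0625, 39.0625, 10.5625
Sum = 336.7500
Variance = 336.7500/4 = 84.1875

Variance = 84.1875


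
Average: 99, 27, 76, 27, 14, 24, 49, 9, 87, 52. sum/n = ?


Sum = 99 + 27 + 76 + 27 + 14 + 24 + 49 + 9 + 87 + 52 = 464
n = 10
Mean = 464/10 = 46.4000

Mean = 46.4000


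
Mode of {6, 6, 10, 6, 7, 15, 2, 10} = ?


Frequencies: 2:1, 6:3, 7:1, 10:2, 15:1
Max frequency = 3
Mode = 6

Mode = 6


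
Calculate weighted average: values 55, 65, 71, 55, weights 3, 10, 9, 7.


Numerator = 55*3 + 65*10 + 71*9 + 55*7 = 1839
Denominator = 3 + 10 + 9 + 7 = 29
WM = 1839/29 = 63.4138

WM = 63.4138


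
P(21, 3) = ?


P(21,3) = 21!/18!
= 51090942171709440000/6402373705728000
= 7980

P(21,3) = 7980


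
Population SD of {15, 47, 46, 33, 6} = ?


Mean = 29.4000
Variance = 270.6400
SD = sqrt(270.6400) = 16.4511

SD = 16.4511


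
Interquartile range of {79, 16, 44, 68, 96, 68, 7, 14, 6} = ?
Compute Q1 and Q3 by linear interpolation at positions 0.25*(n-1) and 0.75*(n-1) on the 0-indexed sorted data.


Sorted: 6, 7, 14, 16, 44, 68, 68, 79, 96
Q1 (25th %ile) = 14.0000
Q3 (75th %ile) = 68.0000
IQR = 68.0000 - 14.0000 = 54.0000

IQR = 54.0000


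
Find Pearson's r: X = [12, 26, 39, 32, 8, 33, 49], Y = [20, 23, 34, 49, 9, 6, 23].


Mean X = 28.4286, Mean Y = 23.4286
SD X = 13.425532, SD Y = 13.573684
Cov = 66.673469
r = 66.673469/(13.425532*13.573684) = 0.3659

r = 0.3659


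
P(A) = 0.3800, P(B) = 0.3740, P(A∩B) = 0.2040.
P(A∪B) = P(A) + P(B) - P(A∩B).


P(A∪B) = 0.3800 + 0.3740 - 0.2040
= 0.7540 - 0.2040
= 0.5500

P(A∪B) = 0.5500


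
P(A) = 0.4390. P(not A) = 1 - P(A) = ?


P(not A) = 1 - 0.4390 = 0.5610

P(not A) = 0.5610


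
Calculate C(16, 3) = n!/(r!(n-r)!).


C(16,3) = 16!/(3! × 13!)
= 20922789888000/(6 × 6227020800)
= 560

C(16,3) = 560


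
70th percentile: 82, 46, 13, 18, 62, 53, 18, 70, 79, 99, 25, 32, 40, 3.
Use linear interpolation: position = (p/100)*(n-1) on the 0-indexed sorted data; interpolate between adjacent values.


Sorted: 3, 13, 18, 18, 25, 32, 40, 46, 53, 62, 70, 79, 82, 99
n = 14
Index = 70/100 * 13 = 9.1000
Lower = data[9] = 62, Upper = data[10] = 70
P70 = 62 + 0.1000*(8) = 62.8000

P70 = 62.8000


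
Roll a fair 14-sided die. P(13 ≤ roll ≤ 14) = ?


Favorable outcomes (13 ≤ roll ≤ 14): 2
Total outcomes = 14
P = 2/14 = 0.1429

P = 0.1429


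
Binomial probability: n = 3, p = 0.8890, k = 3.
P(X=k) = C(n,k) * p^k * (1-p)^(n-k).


C(3,3) = 1
p^3 = 0.702595
(1-p)^0 = 1.000000
P = 1 * 0.702595 * 1.000000 = 0.7026

P(X=3) = 0.7026


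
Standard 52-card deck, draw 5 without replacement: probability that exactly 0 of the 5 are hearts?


Hypergeometric: P(X=0) = C(13,0)·C(39,5) / C(52,5)
= 1 × 575757 / 2598960
= 575757/2598960 = 0.2215

P = 0.2215


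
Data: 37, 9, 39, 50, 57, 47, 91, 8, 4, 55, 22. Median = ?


Sorted: 4, 8, 9, 22, 37, 39, 47, 50, 55, 57, 91
n = 11 (odd)
Middle value = 39

Median = 39


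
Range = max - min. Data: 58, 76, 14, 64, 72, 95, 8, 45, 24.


Max = 95, Min = 8
Range = 95 - 8 = 87

Range = 87


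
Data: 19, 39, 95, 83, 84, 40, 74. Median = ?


Sorted: 19, 39, 40, 74, 83, 84, 95
n = 7 (odd)
Middle value = 74

Median = 74


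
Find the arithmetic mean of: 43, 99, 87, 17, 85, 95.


Sum = 43 + 99 + 87 + 17 + 85 + 95 = 426
n = 6
Mean = 426/6 = 71.0000

Mean = 71.0000


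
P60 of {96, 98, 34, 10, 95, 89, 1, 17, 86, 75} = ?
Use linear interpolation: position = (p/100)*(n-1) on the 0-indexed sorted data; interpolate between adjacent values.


Sorted: 1, 10, 17, 34, 75, 86, 89, 95, 96, 98
n = 10
Index = 60/100 * 9 = 5.4000
Lower = data[5] = 86, Upper = data[6] = 89
P60 = 86 + 0.4000*(3) = 87.2000

P60 = 87.2000


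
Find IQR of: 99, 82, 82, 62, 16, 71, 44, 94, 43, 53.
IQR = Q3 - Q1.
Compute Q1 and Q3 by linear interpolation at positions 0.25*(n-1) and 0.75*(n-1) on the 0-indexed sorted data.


Sorted: 16, 43, 44, 53, 62, 71, 82, 82, 94, 99
Q1 (25th %ile) = 46.2500
Q3 (75th %ile) = 82.0000
IQR = 82.0000 - 46.2500 = 35.7500

IQR = 35.7500


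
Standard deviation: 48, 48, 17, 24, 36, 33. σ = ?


Mean = 34.3333
Variance = 130.8889
SD = sqrt(130.8889) = 11.4407

SD = 11.4407


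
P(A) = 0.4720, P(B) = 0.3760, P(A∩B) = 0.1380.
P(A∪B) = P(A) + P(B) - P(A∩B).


P(A∪B) = 0.4720 + 0.3760 - 0.1380
= 0.8480 - 0.1380
= 0.7100

P(A∪B) = 0.7100


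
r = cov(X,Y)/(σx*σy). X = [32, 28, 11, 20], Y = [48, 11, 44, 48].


Mean X = 22.7500, Mean Y = 37.7500
SD X = 8.042854, SD Y = 15.530212
Cov = -36.812500
r = -36.812500/(8.042854*15.530212) = -0.2947

r = -0.2947


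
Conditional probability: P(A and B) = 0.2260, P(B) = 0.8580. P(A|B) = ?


P(A|B) = 0.2260/0.8580 = 0.2634

P(A|B) = 0.2634


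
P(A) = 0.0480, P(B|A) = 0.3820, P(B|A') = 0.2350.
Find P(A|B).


P(B) = P(B|A)*P(A) + P(B|A')*P(A')
= 0.3820*0.0480 + 0.2350*0.9520
= 0.018336 + 0.223720 = 0.242056
P(A|B) = 0.018336/0.242056 = 0.0758

P(A|B) = 0.0758


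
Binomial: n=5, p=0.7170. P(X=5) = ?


C(5,5) = 1
p^5 = 0.189494
(1-p)^0 = 1.000000
P = 1 * 0.189494 * 1.000000 = 0.1895

P(X=5) = 0.1895


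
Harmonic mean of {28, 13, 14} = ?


Sum of reciprocals = 1/28 + 1/13 + 1/14 = 0.184066
HM = 3/0.184066 = 16.2985

HM = 16.2985


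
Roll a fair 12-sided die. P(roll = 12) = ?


Favorable outcomes (roll = 12): 1
Total outcomes = 12
P = 1/12 = 0.0833

P = 0.0833


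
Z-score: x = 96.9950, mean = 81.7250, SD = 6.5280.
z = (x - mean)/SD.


z = (96.9950 - 81.7250)/6.5280
= 15.2700/6.5280
= 2.3392

z = 2.3392


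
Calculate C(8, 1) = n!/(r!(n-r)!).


C(8,1) = 8!/(1! × 7!)
= 40320/(1 × 5040)
= 8

C(8,1) = 8


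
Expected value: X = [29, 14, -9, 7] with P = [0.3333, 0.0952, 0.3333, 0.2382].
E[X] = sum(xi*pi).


E[X] = 29*0.3333 + 14*0.0952 - 9*0.3333 + 7*0.2382
= 9.6657 + 1.3328 - 2.9997 + 1.6674
= 9.6662

E[X] = 9.6662


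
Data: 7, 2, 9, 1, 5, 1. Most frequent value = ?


Frequencies: 1:2, 2:1, 5:1, 7:1, 9:1
Max frequency = 2
Mode = 1

Mode = 1


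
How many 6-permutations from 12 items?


P(12,6) = 12!/6!
= 479001600/720
= 665280

P(12,6) = 665280


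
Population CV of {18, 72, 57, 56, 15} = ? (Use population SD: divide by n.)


Mean = 43.6000
SD = 22.8613
CV = (22.8613/43.6000)*100 = 52.4342%

CV = 52.4342%


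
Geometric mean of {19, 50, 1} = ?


Product = 19 × 50 × 1 = 950
GM = 950^(1/3) = 9.8305

GM = 9.8305


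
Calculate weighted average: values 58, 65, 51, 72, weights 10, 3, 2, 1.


Numerator = 58*10 + 65*3 + 51*2 + 72*1 = 949
Denominator = 10 + 3 + 2 + 1 = 16
WM = 949/16 = 59.3125

WM = 59.3125


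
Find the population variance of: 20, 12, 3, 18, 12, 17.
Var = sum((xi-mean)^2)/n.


Mean = 13.6667
Squared deviations: 40.1111, 2.7778, 113.7778, 18.7778, 2.7778, 11.1111
Sum = 189.3333
Variance = 189.3333/6 = 31.5556

Variance = 31.5556


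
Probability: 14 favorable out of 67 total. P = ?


P = 14/67 = 0.2090

P = 0.2090


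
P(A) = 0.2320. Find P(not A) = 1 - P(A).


P(not A) = 1 - 0.2320 = 0.7680

P(not A) = 0.7680


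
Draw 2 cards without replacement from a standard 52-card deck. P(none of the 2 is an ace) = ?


P(no aces) = (48/52) × (47/51)
= 0.8507

P = 0.8507


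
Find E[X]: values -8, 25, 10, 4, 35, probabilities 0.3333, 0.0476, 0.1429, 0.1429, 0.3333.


E[X] = -8*0.3333 + 25*0.0476 + 10*0.1429 + 4*0.1429 + 35*0.3333
= -2.6664 + 1.1900 + 1.4290 + 0.5716 + 11.6655
= 12.1897

E[X] = 12.1897


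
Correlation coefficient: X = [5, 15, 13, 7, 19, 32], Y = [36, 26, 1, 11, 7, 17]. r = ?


Mean X = 15.1667, Mean Y = 16.3333
SD X = 8.877249, SD Y = 11.770962
Cov = -24.888889
r = -24.888889/(8.877249*11.770962) = -0.2382

r = -0.2382


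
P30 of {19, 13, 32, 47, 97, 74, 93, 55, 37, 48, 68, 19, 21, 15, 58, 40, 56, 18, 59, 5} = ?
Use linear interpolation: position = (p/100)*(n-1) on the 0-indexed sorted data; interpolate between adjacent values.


Sorted: 5, 13, 15, 18, 19, 19, 21, 32, 37, 40, 47, 48, 55, 56, 58, 59, 68, 74, 93, 97
n = 20
Index = 30/100 * 19 = 5.7000
Lower = data[5] = 19, Upper = data[6] = 21
P30 = 19 + 0.7000*(2) = 20.4000

P30 = 20.4000


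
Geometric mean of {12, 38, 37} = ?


Product = 12 × 38 × 37 = 16872
GM = 16872^(1/3) = 25.6481

GM = 25.6481


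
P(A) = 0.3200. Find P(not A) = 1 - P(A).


P(not A) = 1 - 0.3200 = 0.6800

P(not A) = 0.6800


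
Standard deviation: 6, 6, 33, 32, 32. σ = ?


Mean = 21.8000
Variance = 166.5600
SD = sqrt(166.5600) = 12.9058

SD = 12.9058


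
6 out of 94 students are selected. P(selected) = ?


P = 6/94 = 0.0638

P = 0.0638


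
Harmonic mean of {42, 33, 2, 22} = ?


Sum of reciprocals = 1/42 + 1/33 + 1/2 + 1/22 = 0.599567
HM = 4/0.599567 = 6.6715

HM = 6.6715


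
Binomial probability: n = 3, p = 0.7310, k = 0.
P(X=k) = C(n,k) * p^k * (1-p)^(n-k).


C(3,0) = 1
p^0 = 1.000000
(1-p)^3 = 0.019465
P = 1 * 1.000000 * 0.019465 = 0.0195

P(X=0) = 0.0195


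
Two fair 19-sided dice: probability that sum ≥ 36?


Total outcomes = 19×19 = 361
Favorable (sum ≥ 36): 6
P = 6/361 = 0.0166

P = 0.0166


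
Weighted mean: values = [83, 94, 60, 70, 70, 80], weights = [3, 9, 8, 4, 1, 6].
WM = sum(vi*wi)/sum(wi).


Numerator = 83*3 + 94*9 + 60*8 + 70*4 + 70*1 + 80*6 = 2405
Denominator = 3 + 9 + 8 + 4 + 1 + 6 = 31
WM = 2405/31 = 77.5806

WM = 77.5806


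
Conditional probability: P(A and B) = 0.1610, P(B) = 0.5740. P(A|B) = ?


P(A|B) = 0.1610/0.5740 = 0.2805

P(A|B) = 0.2805


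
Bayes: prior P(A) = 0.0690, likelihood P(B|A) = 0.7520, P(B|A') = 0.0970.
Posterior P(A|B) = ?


P(B) = P(B|A)*P(A) + P(B|A')*P(A')
= 0.7520*0.0690 + 0.0970*0.9310
= 0.051888 + 0.090307 = 0.142195
P(A|B) = 0.051888/0.142195 = 0.3649

P(A|B) = 0.3649


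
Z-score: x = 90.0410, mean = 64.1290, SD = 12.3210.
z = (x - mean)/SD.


z = (90.0410 - 64.1290)/12.3210
= 25.9120/12.3210
= 2.1031

z = 2.1031


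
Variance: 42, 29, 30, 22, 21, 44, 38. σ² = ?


Mean = 32.2857
Squared deviations: 94.3673, 10.7959, 5.2245, 105.7959, 127.3673, 137.2245, 32.6531
Sum = 513.4286
Variance = 513.4286/7 = 73.3469

Variance = 73.3469


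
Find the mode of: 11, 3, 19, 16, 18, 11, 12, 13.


Frequencies: 3:1, 11:2, 12:1, 13:1, 16:1, 18:1, 19:1
Max frequency = 2
Mode = 11

Mode = 11


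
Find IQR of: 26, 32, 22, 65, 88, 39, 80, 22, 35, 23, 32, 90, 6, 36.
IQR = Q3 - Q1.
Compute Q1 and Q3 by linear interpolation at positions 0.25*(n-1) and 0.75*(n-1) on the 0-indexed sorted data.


Sorted: 6, 22, 22, 23, 26, 32, 32, 35, 36, 39, 65, 80, 88, 90
Q1 (25th %ile) = 23.7500
Q3 (75th %ile) = 58.5000
IQR = 58.5000 - 23.7500 = 34.7500

IQR = 34.7500


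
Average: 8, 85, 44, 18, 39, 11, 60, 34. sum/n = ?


Sum = 8 + 85 + 44 + 18 + 39 + 11 + 60 + 34 = 299
n = 8
Mean = 299/8 = 37.3750

Mean = 37.3750


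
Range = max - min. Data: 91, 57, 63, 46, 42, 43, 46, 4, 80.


Max = 91, Min = 4
Range = 91 - 4 = 87

Range = 87


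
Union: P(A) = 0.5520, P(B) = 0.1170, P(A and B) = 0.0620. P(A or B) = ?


P(A∪B) = 0.5520 + 0.1170 - 0.0620
= 0.6690 - 0.0620
= 0.6070

P(A∪B) = 0.6070


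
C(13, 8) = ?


C(13,8) = 13!/(8! × 5!)
= 6227020800/(40320 × 120)
= 1287

C(13,8) = 1287


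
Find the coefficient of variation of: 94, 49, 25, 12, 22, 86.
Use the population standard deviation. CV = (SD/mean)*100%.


Mean = 48.0000
SD = 31.7857
CV = (31.7857/48.0000)*100 = 66.2203%

CV = 66.2203%


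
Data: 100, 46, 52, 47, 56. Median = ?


Sorted: 46, 47, 52, 56, 100
n = 5 (odd)
Middle value = 52

Median = 52


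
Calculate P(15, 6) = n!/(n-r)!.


P(15,6) = 15!/9!
= 1307674368000/362880
= 3603600

P(15,6) = 3603600


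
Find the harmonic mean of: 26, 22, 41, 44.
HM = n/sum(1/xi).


Sum of reciprocals = 1/26 + 1/22 + 1/41 + 1/44 = 0.131034
HM = 4/0.131034 = 30.5265

HM = 30.5265


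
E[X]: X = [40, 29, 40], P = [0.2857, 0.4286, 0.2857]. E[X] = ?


E[X] = 40*0.2857 + 29*0.4286 + 40*0.2857
= 11.4280 + 12.4294 + 11.4280
= 35.2854

E[X] = 35.2854


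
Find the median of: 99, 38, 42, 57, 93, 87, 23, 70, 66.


Sorted: 23, 38, 42, 57, 66, 70, 87, 93, 99
n = 9 (odd)
Middle value = 66

Median = 66


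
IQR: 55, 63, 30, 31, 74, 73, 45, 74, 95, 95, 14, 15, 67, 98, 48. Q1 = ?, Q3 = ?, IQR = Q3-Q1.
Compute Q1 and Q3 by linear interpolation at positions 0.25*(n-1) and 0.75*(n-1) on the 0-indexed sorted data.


Sorted: 14, 15, 30, 31, 45, 48, 55, 63, 67, 73, 74, 74, 95, 95, 98
Q1 (25th %ile) = 38.0000
Q3 (75th %ile) = 74.0000
IQR = 74.0000 - 38.0000 = 36.0000

IQR = 36.0000


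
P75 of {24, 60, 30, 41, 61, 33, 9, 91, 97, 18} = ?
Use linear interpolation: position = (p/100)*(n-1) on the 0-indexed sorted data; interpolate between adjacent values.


Sorted: 9, 18, 24, 30, 33, 41, 60, 61, 91, 97
n = 10
Index = 75/100 * 9 = 6.7500
Lower = data[6] = 60, Upper = data[7] = 61
P75 = 60 + 0.7500*(1) = 60.7500

P75 = 60.7500


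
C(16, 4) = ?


C(16,4) = 16!/(4! × 12!)
= 20922789888000/(24 × 479001600)
= 1820

C(16,4) = 1820


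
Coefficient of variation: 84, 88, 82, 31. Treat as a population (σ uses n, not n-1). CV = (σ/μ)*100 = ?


Mean = 71.2500
SD = 23.3385
CV = (23.3385/71.2500)*100 = 32.7558%

CV = 32.7558%


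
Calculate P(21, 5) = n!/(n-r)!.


P(21,5) = 21!/16!
= 51090942171709440000/20922789888000
= 2441880

P(21,5) = 2441880


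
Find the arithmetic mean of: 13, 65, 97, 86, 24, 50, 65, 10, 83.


Sum = 13 + 65 + 97 + 86 + 24 + 50 + 65 + 10 + 83 = 493
n = 9
Mean = 493/9 = 54.7778

Mean = 54.7778


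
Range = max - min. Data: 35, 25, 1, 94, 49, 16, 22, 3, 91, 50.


Max = 94, Min = 1
Range = 94 - 1 = 93

Range = 93


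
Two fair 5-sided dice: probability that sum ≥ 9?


Total outcomes = 5×5 = 25
Favorable (sum ≥ 9): 3
P = 3/25 = 0.1200

P = 0.1200


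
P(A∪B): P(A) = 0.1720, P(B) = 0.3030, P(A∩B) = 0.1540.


P(A∪B) = 0.1720 + 0.3030 - 0.1540
= 0.4750 - 0.1540
= 0.3210

P(A∪B) = 0.3210


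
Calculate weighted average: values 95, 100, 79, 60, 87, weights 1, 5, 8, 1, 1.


Numerator = 95*1 + 100*5 + 79*8 + 60*1 + 87*1 = 1374
Denominator = 1 + 5 + 8 + 1 + 1 = 16
WM = 1374/16 = 85.8750

WM = 85.8750
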